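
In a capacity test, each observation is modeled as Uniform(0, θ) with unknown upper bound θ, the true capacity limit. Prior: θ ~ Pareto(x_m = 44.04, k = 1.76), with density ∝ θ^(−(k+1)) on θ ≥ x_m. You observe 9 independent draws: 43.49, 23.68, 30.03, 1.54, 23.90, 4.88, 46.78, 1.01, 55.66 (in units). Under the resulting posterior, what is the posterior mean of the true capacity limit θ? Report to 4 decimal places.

61.3629

A Pareto(scale x_m, shape k) prior on the upper bound θ of Uniform(0, θ) is conjugate: posterior is Pareto(max(x_m, max xᵢ), k + n).
Sample maximum = 55.66; prior scale x_m = 44.04 → posterior scale = max = 55.66.
Posterior shape = 1.76 + 9 = 10.76.
E[θ|data] = k·x_m/(k−1) = 10.76·55.66/9.76 = 61.3629.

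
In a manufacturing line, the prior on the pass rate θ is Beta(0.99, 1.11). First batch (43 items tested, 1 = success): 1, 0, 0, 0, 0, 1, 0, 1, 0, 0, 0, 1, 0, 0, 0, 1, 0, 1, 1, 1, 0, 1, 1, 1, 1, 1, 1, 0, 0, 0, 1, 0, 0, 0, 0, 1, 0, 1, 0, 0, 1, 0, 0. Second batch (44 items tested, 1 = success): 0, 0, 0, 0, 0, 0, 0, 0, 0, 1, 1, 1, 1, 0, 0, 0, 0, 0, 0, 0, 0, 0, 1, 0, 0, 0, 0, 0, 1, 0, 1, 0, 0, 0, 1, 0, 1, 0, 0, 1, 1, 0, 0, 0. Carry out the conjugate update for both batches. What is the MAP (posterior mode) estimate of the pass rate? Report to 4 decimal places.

The Beta prior is conjugate to a Binomial/Bernoulli likelihood; the update adds successes to α and failures to β.
After batch 1: Beta(0.99+18, 1.11+25) = Beta(18.99, 26.11).
After batch 2: Beta(18.99+11, 26.11+33) = Beta(29.99, 59.11).
Mode of Beta(a,b) for a,b>1 is (a−1)/(a+b−2) = 28.99/87.10 = 0.3328.

0.3328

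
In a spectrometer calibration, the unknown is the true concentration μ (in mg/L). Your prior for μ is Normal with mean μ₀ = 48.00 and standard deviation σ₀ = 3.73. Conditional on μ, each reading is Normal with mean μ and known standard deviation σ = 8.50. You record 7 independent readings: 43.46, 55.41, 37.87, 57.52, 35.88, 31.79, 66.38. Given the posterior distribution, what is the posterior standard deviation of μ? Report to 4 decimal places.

2.4342

For Normal data with known variance σ², a Normal(μ₀, σ₀²) prior on μ is conjugate. Posterior precision = 1/σ₀² + n/σ²; posterior mean is the precision-weighted average of μ₀ and x̄.
σ₀² = 3.73² = 13.9129, σ² = 8.50² = 72.25; σ² + n·σ₀² = 72.25 + 7·13.9129 = 169.6403.
Posterior precision = 1/σ₀² + n/σ² = 1/13.9129 + 7/72.25 = (σ² + n·σ₀²)/(σ₀²σ²) = 169.6403/(13.9129·72.25); posterior variance σₙ² = σ₀²σ²/(σ² + n·σ₀²) = 13.9129·72.25/169.6403 = 5.925520.
Posterior SD = √σₙ² = √(13.9129·72.25/169.6403) = 2.4342.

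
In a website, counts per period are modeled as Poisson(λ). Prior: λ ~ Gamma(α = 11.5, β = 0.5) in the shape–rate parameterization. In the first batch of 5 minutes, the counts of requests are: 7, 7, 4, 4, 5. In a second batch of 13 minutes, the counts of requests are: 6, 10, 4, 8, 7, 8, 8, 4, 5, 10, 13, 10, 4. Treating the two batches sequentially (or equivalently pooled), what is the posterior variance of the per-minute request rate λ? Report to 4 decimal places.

With a Gamma(shape α, rate β) prior, the Poisson likelihood is conjugate: the posterior is Gamma(α + ΣXᵢ, β + n).
Batch 1: sum of counts S = 27 over n = 5 minutes.
After batch 1: Gamma(α+S, β+n) = Gamma(11.5+27, 0.5+5) = Gamma(38.5, 5.5).
Batch 2: sum of counts S = 97 over n = 13 minutes.
After batch 2: Gamma(α+S, β+n) = Gamma(38.5+97, 5.5+13) = Gamma(135.5, 18.5).
Var = α/β² = 135.5/18.5² = 0.3959.

0.3959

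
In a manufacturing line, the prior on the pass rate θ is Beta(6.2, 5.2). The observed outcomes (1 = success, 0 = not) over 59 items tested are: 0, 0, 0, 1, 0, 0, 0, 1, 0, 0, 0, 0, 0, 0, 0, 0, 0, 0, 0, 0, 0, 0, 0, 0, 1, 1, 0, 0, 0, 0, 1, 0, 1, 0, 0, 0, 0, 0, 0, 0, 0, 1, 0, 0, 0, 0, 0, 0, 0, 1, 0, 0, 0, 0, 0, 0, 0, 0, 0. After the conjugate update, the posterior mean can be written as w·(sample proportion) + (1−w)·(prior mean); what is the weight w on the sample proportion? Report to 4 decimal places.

The Beta prior is conjugate to a Binomial/Bernoulli likelihood; the update adds successes to α and failures to β.
Posterior mean = (α₀+k)/(α₀+β₀+n) = [n/(α₀+β₀+n)]·(k/n) + [(α₀+β₀)/(α₀+β₀+n)]·α₀/(α₀+β₀), so only n and the prior enter the weight.
The weight on the data is w = n/(α₀+β₀+n) = 59/(6.2+5.2+59) = 59/70.4 = 0.8381.

0.8381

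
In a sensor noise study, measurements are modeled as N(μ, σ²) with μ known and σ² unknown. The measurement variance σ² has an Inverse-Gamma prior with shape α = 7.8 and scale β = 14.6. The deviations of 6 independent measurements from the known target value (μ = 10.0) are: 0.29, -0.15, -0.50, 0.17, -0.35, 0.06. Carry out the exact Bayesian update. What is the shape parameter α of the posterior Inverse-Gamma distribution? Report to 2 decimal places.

10.80

With known mean μ and an Inverse-Gamma(α, β) prior on σ², the Normal likelihood is conjugate: posterior is Inv-Gamma(α + n/2, β + Σ(xᵢ−μ)²/2).
Σ(xᵢ−μ)² = (0.29)² + (-0.15)² + (-0.50)² + (0.17)² + (-0.35)² + (0.06)² = 0.5116.
Posterior: Inv-Gamma(7.8 + 6/2, 14.6 + 0.5116/2) = Inv-Gamma(10.80, 14.85580).
Posterior α = 10.80.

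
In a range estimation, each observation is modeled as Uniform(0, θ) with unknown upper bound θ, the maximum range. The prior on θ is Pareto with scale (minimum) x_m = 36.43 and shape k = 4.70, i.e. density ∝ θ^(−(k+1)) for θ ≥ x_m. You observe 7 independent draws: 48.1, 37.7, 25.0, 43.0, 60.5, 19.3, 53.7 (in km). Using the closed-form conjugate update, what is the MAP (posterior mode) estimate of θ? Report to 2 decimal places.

60.50

A Pareto(scale x_m, shape k) prior on the upper bound θ of Uniform(0, θ) is conjugate: posterior is Pareto(max(x_m, max xᵢ), k + n).
Sample maximum = 60.5; prior scale x_m = 36.43 → posterior scale = max = 60.50.
Posterior shape = 4.70 + 7 = 11.70.
The Pareto density is decreasing on [x_m, ∞), so the mode is x_m = 60.50.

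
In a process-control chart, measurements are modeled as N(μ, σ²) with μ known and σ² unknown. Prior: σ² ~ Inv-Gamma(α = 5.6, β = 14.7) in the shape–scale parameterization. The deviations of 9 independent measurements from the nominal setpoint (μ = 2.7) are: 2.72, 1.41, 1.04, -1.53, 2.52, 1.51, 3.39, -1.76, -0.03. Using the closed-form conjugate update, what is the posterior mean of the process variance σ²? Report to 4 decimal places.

With known mean μ and an Inverse-Gamma(α, β) prior on σ², the Normal likelihood is conjugate: posterior is Inv-Gamma(α + n/2, β + Σ(xᵢ−μ)²/2).
Σ(xᵢ−μ)² = (2.72)² + (1.41)² + (1.04)² + (-1.53)² + (2.52)² + (1.51)² + (3.39)² + (-1.76)² + (-0.03)² = 36.0301.
Posterior: Inv-Gamma(5.6 + 9/2, 14.7 + 36.0301/2) = Inv-Gamma(10.10, 32.71505).
E[σ²|data] = β/(α−1) = 32.71505/9.10 = 3.5951.

3.5951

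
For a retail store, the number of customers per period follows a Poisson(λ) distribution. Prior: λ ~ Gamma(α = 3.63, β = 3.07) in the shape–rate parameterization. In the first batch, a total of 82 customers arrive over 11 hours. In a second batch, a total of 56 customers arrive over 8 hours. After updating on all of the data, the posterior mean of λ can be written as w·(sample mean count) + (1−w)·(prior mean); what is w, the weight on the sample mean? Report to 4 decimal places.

With a Gamma(shape α, rate β) prior, the Poisson likelihood is conjugate: the posterior is Gamma(α + ΣXᵢ, β + n).
Total number of hours: n = 11 + 8 = 19.
Posterior mean = (α₀+S)/(β₀+n) = [n/(β₀+n)]·(S/n) + [β₀/(β₀+n)]·(α₀/β₀), so only n and β₀ enter the weight.
Weight on data w = n/(β₀+n) = 19/(3.07+19) = 19/22.07 = 0.8609.

0.8609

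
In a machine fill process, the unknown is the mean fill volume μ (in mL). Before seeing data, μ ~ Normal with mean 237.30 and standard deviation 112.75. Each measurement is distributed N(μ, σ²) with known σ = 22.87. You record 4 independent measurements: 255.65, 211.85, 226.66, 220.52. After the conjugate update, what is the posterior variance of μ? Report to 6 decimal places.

For Normal data with known variance σ², a Normal(μ₀, σ₀²) prior on μ is conjugate. Posterior precision = 1/σ₀² + n/σ²; posterior mean is the precision-weighted average of μ₀ and x̄.
σ₀² = 112.75² = 12712.5625, σ² = 22.87² = 523.0369; σ² + n·σ₀² = 523.0369 + 4·12712.5625 = 51373.2869.
Posterior precision = 1/σ₀² + n/σ² = 1/12712.5625 + 4/523.0369 = (σ² + n·σ₀²)/(σ₀²σ²) = 51373.2869/(12712.5625·523.0369); posterior variance σₙ² = σ₀²σ²/(σ² + n·σ₀²) = 12712.5625·523.0369/51373.2869 = 129.427951.

129.427951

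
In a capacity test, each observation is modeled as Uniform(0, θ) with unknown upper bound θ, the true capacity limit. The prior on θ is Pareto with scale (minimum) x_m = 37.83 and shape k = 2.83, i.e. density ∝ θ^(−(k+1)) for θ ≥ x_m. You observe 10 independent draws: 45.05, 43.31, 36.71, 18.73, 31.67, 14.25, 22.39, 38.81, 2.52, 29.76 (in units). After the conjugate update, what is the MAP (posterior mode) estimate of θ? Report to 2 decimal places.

A Pareto(scale x_m, shape k) prior on the upper bound θ of Uniform(0, θ) is conjugate: posterior is Pareto(max(x_m, max xᵢ), k + n).
Sample maximum = 45.05; prior scale x_m = 37.83 → posterior scale = max = 45.05.
Posterior shape = 2.83 + 10 = 12.83.
The Pareto density is decreasing on [x_m, ∞), so the mode is x_m = 45.05.

45.05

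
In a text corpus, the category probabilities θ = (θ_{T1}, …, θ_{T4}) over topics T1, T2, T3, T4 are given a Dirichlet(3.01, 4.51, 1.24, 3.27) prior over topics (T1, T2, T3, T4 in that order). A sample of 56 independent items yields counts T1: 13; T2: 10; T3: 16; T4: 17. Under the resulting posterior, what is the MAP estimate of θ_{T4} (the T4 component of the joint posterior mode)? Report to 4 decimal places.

The Dirichlet prior is conjugate to the Multinomial likelihood: each posterior αⱼ = prior αⱼ + observed count nⱼ.
Posterior concentration: (16.01, 14.51, 17.24, 20.27), total = 68.03.
Joint mode component: (α_{T4}−1)/(Σα−K) = 19.27/64.03 = 0.3010.

0.3010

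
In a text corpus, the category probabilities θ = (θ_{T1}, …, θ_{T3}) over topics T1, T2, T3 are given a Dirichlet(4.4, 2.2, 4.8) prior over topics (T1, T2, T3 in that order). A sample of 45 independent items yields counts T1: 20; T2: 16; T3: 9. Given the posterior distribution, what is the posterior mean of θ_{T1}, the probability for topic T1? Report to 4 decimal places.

0.4326

The Dirichlet prior is conjugate to the Multinomial likelihood: each posterior αⱼ = prior αⱼ + observed count nⱼ.
Posterior concentration: (24.4, 18.2, 13.8), total = 56.4.
E[θ_{T1}|data] = α_{T1}/Σα = 24.4/56.4 = 0.4326.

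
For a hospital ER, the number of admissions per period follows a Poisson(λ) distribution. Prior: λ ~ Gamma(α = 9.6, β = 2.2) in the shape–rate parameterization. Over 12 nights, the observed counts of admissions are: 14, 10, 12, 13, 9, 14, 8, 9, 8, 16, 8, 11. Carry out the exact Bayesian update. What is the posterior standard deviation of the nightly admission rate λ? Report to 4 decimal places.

With a Gamma(shape α, rate β) prior, the Poisson likelihood is conjugate: the posterior is Gamma(α + ΣXᵢ, β + n).
Sum of counts S = 132 over n = 12 nights.
Posterior: Gamma(α+S, β+n) = Gamma(9.6+132, 2.2+12) = Gamma(141.6, 14.2).
SD = √α/β = √141.6/14.2 = 0.8380.

0.8380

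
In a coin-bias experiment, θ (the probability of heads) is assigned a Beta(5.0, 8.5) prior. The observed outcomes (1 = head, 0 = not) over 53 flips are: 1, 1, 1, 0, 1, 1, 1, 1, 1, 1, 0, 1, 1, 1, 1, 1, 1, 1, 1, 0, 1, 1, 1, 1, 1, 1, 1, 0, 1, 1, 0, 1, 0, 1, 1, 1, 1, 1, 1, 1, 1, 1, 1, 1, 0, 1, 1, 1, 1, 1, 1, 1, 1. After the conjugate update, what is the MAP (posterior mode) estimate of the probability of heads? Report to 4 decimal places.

The Beta prior is conjugate to a Binomial/Bernoulli likelihood; the update adds successes to α and failures to β.
Posterior: Beta(α+k, β+n−k) = Beta(5.0+46, 8.5+7) = Beta(51.0, 15.5).
Mode of Beta(a,b) for a,b>1 is (a−1)/(a+b−2) = 50.0/64.5 = 0.7752.

0.7752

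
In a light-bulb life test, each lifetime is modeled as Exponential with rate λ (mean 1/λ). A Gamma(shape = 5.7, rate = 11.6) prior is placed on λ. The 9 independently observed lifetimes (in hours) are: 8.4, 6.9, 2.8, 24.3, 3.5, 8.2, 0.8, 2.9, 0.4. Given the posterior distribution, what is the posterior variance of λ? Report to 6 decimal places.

With a Gamma(shape α, rate β) prior on the exponential rate λ, the posterior after n observations with total T = Σxᵢ is Gamma(α+n, β+T).
Sum of observations T = 58.2 hours; n = 9.
Posterior: Gamma(5.7+9, 11.6+58.2) = Gamma(14.7, 69.8).
Var = α/β² = 0.003017.

0.003017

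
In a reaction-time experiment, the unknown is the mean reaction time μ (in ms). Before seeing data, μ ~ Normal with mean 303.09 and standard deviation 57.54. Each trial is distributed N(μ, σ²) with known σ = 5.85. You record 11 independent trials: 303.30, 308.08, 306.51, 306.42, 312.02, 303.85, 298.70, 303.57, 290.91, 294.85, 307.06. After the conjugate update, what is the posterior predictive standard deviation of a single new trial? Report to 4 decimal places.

For Normal data with known variance σ², a Normal(μ₀, σ₀²) prior on μ is conjugate. Posterior precision = 1/σ₀² + n/σ²; posterior mean is the precision-weighted average of μ₀ and x̄.
σ₀² = 57.54² = 3310.8516, σ² = 5.85² = 34.2225; σ² + n·σ₀² = 34.2225 + 11·3310.8516 = 36453.5901.
Posterior precision = 1/σ₀² + n/σ² = 1/3310.8516 + 11/34.2225 = (σ² + n·σ₀²)/(σ₀²σ²) = 36453.5901/(3310.8516·34.2225); posterior variance σₙ² = σ₀²σ²/(σ² + n·σ₀²) = 3310.8516·34.2225/36453.5901 = 3.108216.
Predictive variance for one new observation = σₙ² + σ² = 3310.8516·34.2225/36453.5901 + 34.2225 = σ²·(σ₀² + 36453.5901)/36453.5901 = 34.2225·39764.4417/36453.5901 = 37.330716; SD = √(34.2225·39764.4417/36453.5901) = 6.1099.

6.1099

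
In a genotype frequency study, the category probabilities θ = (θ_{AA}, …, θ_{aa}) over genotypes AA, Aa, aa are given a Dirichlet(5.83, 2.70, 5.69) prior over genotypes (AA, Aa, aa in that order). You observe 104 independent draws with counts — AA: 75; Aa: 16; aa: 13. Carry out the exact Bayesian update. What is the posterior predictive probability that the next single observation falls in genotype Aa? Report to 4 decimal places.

0.1582

The Dirichlet prior is conjugate to the Multinomial likelihood: each posterior αⱼ = prior αⱼ + observed count nⱼ.
Posterior concentration: (80.83, 18.70, 18.69), total = 118.22.
P(next = Aa | data) = α_{Aa}/Σα = 0.1582.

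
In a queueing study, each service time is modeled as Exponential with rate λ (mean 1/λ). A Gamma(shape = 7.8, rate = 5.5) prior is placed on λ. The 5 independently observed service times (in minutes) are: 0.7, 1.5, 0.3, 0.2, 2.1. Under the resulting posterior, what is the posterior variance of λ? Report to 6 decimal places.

0.120652

With a Gamma(shape α, rate β) prior on the exponential rate λ, the posterior after n observations with total T = Σxᵢ is Gamma(α+n, β+T).
Sum of observations T = 4.8 minutes; n = 5.
Posterior: Gamma(7.8+5, 5.5+4.8) = Gamma(12.8, 10.3).
Var = α/β² = 0.120652.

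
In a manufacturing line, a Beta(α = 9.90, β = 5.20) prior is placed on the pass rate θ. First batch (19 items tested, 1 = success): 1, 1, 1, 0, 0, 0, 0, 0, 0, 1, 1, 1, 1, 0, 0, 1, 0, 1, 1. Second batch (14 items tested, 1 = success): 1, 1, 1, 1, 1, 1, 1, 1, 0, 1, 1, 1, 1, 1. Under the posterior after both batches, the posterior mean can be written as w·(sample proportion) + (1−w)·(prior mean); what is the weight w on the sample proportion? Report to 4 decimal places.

0.6861

The Beta prior is conjugate to a Binomial/Bernoulli likelihood; the update adds successes to α and failures to β.
Total number of items tested: n = 19 + 14 = 33.
Posterior mean = (α₀+k)/(α₀+β₀+n) = [n/(α₀+β₀+n)]·(k/n) + [(α₀+β₀)/(α₀+β₀+n)]·α₀/(α₀+β₀), so only n and the prior enter the weight.
The weight on the data is w = n/(α₀+β₀+n) = 33/(9.90+5.20+33) = 33/48.10 = 0.6861.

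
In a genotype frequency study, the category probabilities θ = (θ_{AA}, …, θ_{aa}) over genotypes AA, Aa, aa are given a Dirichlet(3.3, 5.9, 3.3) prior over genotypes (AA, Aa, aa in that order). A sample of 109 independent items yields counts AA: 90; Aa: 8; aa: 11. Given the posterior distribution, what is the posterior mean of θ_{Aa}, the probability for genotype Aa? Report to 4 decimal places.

The Dirichlet prior is conjugate to the Multinomial likelihood: each posterior αⱼ = prior αⱼ + observed count nⱼ.
Posterior concentration: (93.3, 13.9, 14.3), total = 121.5.
E[θ_{Aa}|data] = α_{Aa}/Σα = 13.9/121.5 = 0.1144.

0.1144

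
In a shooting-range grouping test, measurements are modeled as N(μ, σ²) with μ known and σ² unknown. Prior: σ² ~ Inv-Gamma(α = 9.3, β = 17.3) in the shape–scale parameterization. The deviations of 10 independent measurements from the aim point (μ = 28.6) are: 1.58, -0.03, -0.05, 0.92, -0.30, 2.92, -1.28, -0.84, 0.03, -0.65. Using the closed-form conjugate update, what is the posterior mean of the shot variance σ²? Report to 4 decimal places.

1.8545

With known mean μ and an Inverse-Gamma(α, β) prior on σ², the Normal likelihood is conjugate: posterior is Inv-Gamma(α + n/2, β + Σ(xᵢ−μ)²/2).
Σ(xᵢ−μ)² = (1.58)² + (-0.03)² + (-0.05)² + (0.92)² + (-0.30)² + (2.92)² + (-1.28)² + (-0.84)² + (0.03)² + (-0.65)² = 14.7300.
Posterior: Inv-Gamma(9.3 + 10/2, 17.3 + 14.7300/2) = Inv-Gamma(14.30, 24.66500).
E[σ²|data] = β/(α−1) = 24.66500/13.30 = 1.8545.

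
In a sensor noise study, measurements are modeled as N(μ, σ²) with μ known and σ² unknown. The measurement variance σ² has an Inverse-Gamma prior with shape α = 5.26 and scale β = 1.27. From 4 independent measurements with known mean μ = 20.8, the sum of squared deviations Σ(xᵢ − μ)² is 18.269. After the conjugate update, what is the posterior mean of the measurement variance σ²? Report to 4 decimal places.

With known mean μ and an Inverse-Gamma(α, β) prior on σ², the Normal likelihood is conjugate: posterior is Inv-Gamma(α + n/2, β + Σ(xᵢ−μ)²/2).
Posterior: Inv-Gamma(5.26 + 4/2, 1.27 + 18.269/2) = Inv-Gamma(7.26, 10.4045).
E[σ²|data] = β/(α−1) = 10.4045/6.26 = 1.6621.

1.6621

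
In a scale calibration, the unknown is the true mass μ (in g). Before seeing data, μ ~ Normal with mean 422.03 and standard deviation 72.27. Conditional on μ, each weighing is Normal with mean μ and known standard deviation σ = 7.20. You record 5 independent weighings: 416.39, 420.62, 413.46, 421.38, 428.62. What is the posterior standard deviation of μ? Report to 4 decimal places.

For Normal data with known variance σ², a Normal(μ₀, σ₀²) prior on μ is conjugate. Posterior precision = 1/σ₀² + n/σ²; posterior mean is the precision-weighted average of μ₀ and x̄.
σ₀² = 72.27² = 5222.9529, σ² = 7.20² = 51.84; σ² + n·σ₀² = 51.84 + 5·5222.9529 = 26166.6045.
Posterior precision = 1/σ₀² + n/σ² = 1/5222.9529 + 5/51.84 = (σ² + n·σ₀²)/(σ₀²σ²) = 26166.6045/(5222.9529·51.84); posterior variance σₙ² = σ₀²σ²/(σ² + n·σ₀²) = 5222.9529·51.84/26166.6045 = 10.347459.
Posterior SD = √σₙ² = √(5222.9529·51.84/26166.6045) = 3.2167.

3.2167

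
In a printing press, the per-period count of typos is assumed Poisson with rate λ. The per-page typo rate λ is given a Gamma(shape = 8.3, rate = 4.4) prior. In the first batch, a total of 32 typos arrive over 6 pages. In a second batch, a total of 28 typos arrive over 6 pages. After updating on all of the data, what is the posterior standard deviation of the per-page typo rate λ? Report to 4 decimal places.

With a Gamma(shape α, rate β) prior, the Poisson likelihood is conjugate: the posterior is Gamma(α + ΣXᵢ, β + n).
After batch 1: Gamma(α+S, β+n) = Gamma(8.3+32, 4.4+6) = Gamma(40.3, 10.4).
After batch 2: Gamma(α+S, β+n) = Gamma(40.3+28, 10.4+6) = Gamma(68.3, 16.4).
SD = √α/β = √68.3/16.4 = 0.5039.

0.5039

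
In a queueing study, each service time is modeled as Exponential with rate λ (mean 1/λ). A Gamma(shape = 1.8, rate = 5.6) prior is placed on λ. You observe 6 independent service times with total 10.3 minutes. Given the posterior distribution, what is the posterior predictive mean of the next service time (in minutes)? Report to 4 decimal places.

2.3382

With a Gamma(shape α, rate β) prior on the exponential rate λ, the posterior after n observations with total T = Σxᵢ is Gamma(α+n, β+T).
Posterior: Gamma(1.8+6, 5.6+10.3) = Gamma(7.8, 15.9).
The predictive distribution for the next observation is Lomax; its mean is β/(α−1) = 15.9/6.8 = 2.3382.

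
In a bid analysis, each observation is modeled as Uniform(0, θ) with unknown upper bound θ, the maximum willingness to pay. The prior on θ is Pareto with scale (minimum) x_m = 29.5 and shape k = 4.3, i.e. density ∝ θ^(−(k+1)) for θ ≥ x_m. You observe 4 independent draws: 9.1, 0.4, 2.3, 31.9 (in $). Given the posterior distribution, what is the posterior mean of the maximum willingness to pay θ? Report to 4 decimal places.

A Pareto(scale x_m, shape k) prior on the upper bound θ of Uniform(0, θ) is conjugate: posterior is Pareto(max(x_m, max xᵢ), k + n).
Sample maximum = 31.9; prior scale x_m = 29.5 → posterior scale = max = 31.9.
Posterior shape = 4.3 + 4 = 8.3.
E[θ|data] = k·x_m/(k−1) = 8.3·31.9/7.3 = 36.2699.

36.2699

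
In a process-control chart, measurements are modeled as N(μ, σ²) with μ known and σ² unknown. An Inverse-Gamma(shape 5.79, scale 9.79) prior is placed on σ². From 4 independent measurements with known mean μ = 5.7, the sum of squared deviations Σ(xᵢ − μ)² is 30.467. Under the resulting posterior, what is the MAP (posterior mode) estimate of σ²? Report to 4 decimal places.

With known mean μ and an Inverse-Gamma(α, β) prior on σ², the Normal likelihood is conjugate: posterior is Inv-Gamma(α + n/2, β + Σ(xᵢ−μ)²/2).
Posterior: Inv-Gamma(5.79 + 4/2, 9.79 + 30.467/2) = Inv-Gamma(7.79, 25.0235).
Mode = β/(α+1) = 25.0235/8.79 = 2.8468.

2.8468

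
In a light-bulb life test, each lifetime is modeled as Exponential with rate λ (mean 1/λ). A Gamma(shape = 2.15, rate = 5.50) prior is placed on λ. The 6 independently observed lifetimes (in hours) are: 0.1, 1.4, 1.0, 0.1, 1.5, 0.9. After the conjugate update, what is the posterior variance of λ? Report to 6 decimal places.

With a Gamma(shape α, rate β) prior on the exponential rate λ, the posterior after n observations with total T = Σxᵢ is Gamma(α+n, β+T).
Sum of observations T = 5.0 hours; n = 6.
Posterior: Gamma(2.15+6, 5.50+5.0) = Gamma(8.15, 10.50).
Var = α/β² = 0.073923.

0.073923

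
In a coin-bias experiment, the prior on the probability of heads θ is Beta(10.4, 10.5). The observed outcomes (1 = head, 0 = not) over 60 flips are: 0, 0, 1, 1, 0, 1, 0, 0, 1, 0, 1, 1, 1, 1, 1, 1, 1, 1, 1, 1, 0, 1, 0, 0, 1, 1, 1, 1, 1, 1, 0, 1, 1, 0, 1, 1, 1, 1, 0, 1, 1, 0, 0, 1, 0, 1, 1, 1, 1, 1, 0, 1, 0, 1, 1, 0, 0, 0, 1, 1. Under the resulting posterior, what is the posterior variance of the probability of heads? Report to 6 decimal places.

0.002868

The Beta prior is conjugate to a Binomial/Bernoulli likelihood; the update adds successes to α and failures to β.
Posterior: Beta(α+k, β+n−k) = Beta(10.4+40, 10.5+20) = Beta(50.4, 30.5).
Var = αβ/((α+β)²(α+β+1)) = 50.4·30.5/(80.9²·81.9) = 0.002868.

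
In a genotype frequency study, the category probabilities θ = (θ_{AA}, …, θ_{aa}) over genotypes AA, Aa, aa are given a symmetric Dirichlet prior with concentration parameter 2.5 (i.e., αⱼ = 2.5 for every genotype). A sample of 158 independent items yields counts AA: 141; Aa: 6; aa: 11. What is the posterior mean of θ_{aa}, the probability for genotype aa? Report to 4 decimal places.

The Dirichlet prior is conjugate to the Multinomial likelihood: each posterior αⱼ = prior αⱼ + observed count nⱼ.
Posterior concentration: (143.5, 8.5, 13.5), total = 165.5.
E[θ_{aa}|data] = α_{aa}/Σα = 13.5/165.5 = 0.0816.

0.0816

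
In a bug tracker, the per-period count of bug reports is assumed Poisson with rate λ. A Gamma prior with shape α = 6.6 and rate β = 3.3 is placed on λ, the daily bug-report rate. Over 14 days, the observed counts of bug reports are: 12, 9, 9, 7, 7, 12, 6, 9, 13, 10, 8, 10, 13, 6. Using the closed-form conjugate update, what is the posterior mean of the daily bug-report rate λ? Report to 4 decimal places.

With a Gamma(shape α, rate β) prior, the Poisson likelihood is conjugate: the posterior is Gamma(α + ΣXᵢ, β + n).
Sum of counts S = 131 over n = 14 days.
Posterior: Gamma(α+S, β+n) = Gamma(6.6+131, 3.3+14) = Gamma(137.6, 17.3).
Posterior mean = α/β = 137.6/17.3 = 7.9538.

7.9538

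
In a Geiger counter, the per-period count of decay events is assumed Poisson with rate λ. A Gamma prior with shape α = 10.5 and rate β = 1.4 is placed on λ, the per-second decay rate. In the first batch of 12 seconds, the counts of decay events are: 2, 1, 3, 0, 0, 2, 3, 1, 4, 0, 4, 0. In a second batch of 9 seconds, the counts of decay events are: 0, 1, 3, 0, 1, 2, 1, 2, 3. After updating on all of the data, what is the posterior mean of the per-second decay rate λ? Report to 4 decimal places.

With a Gamma(shape α, rate β) prior, the Poisson likelihood is conjugate: the posterior is Gamma(α + ΣXᵢ, β + n).
Batch 1: sum of counts S = 20 over n = 12 seconds.
After batch 1: Gamma(α+S, β+n) = Gamma(10.5+20, 1.4+12) = Gamma(30.5, 13.4).
Batch 2: sum of counts S = 13 over n = 9 seconds.
After batch 2: Gamma(α+S, β+n) = Gamma(30.5+13, 13.4+9) = Gamma(43.5, 22.4).
Posterior mean = α/β = 43.5/22.4 = 1.9420.

1.9420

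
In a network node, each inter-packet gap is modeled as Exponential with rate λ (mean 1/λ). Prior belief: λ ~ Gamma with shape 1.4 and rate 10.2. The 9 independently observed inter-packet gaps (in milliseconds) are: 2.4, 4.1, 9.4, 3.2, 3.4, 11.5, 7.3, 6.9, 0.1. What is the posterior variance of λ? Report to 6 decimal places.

With a Gamma(shape α, rate β) prior on the exponential rate λ, the posterior after n observations with total T = Σxᵢ is Gamma(α+n, β+T).
Sum of observations T = 48.3 milliseconds; n = 9.
Posterior: Gamma(1.4+9, 10.2+48.3) = Gamma(10.4, 58.5).
Var = α/β² = 0.003039.

0.003039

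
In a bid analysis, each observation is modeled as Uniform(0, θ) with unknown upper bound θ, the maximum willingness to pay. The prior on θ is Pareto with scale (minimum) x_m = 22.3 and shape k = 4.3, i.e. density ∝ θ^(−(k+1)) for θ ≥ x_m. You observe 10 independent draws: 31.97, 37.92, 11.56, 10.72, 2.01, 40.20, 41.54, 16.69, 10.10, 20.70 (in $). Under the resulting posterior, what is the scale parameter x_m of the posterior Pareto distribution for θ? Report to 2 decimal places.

41.54

A Pareto(scale x_m, shape k) prior on the upper bound θ of Uniform(0, θ) is conjugate: posterior is Pareto(max(x_m, max xᵢ), k + n).
Sample maximum = 41.54; prior scale x_m = 22.3 → posterior scale = max = 41.54.
Posterior shape = 4.3 + 10 = 14.3.
Posterior scale x_m = 41.54.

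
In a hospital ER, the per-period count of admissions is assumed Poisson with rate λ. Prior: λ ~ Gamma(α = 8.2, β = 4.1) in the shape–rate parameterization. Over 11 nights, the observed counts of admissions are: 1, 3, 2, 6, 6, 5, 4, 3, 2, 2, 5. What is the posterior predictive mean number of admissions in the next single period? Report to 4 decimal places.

With a Gamma(shape α, rate β) prior, the Poisson likelihood is conjugate: the posterior is Gamma(α + ΣXᵢ, β + n).
Sum of counts S = 39 over n = 11 nights.
Posterior: Gamma(α+S, β+n) = Gamma(8.2+39, 4.1+11) = Gamma(47.2, 15.1).
The predictive distribution for one future period is NegBinom with mean α/β = 3.1258.

3.1258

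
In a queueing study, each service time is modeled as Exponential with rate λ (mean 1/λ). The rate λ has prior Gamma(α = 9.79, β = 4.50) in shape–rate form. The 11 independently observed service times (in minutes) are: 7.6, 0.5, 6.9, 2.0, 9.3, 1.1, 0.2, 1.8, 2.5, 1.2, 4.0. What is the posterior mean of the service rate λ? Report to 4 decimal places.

0.4998

With a Gamma(shape α, rate β) prior on the exponential rate λ, the posterior after n observations with total T = Σxᵢ is Gamma(α+n, β+T).
Sum of observations T = 37.1 minutes; n = 11.
Posterior: Gamma(9.79+11, 4.50+37.1) = Gamma(20.79, 41.60).
Posterior mean of λ = α/β = 20.79/41.60 = 0.4998.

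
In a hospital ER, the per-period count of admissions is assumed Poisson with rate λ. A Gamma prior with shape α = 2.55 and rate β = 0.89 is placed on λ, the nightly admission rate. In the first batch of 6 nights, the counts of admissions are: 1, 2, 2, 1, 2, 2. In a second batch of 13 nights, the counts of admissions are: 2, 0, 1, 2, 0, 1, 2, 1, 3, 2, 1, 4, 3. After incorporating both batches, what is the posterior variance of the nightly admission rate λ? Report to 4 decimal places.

With a Gamma(shape α, rate β) prior, the Poisson likelihood is conjugate: the posterior is Gamma(α + ΣXᵢ, β + n).
Batch 1: sum of counts S = 10 over n = 6 nights.
After batch 1: Gamma(α+S, β+n) = Gamma(2.55+10, 0.89+6) = Gamma(12.55, 6.89).
Batch 2: sum of counts S = 22 over n = 13 nights.
After batch 2: Gamma(α+S, β+n) = Gamma(12.55+22, 6.89+13) = Gamma(34.55, 19.89).
Var = α/β² = 34.55/19.89² = 0.0873.

0.0873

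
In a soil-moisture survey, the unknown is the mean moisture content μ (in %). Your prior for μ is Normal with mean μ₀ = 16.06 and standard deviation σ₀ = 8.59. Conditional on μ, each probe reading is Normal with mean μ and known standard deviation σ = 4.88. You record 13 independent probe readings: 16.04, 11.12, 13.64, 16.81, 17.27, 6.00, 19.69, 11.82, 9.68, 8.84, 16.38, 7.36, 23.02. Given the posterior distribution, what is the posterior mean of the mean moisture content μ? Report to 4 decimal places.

13.7249

For Normal data with known variance σ², a Normal(μ₀, σ₀²) prior on μ is conjugate. Posterior precision = 1/σ₀² + n/σ²; posterior mean is the precision-weighted average of μ₀ and x̄.
Σxᵢ = 16.04 + 11.12 + 13.64 + 16.81 + 17.27 + 6.00 + 19.69 + 11.82 + 9.68 + 8.84 + 16.38 + 7.36 + 23.02 = 177.67, so n·x̄ = 177.67.
σ₀² = 8.59² = 73.7881, σ² = 4.88² = 23.8144; σ² + n·σ₀² = 23.8144 + 13·73.7881 = 983.0597.
Posterior mean = (μ₀/σ₀² + n·x̄/σ²)/(1/σ₀² + n/σ²) = (σ²·μ₀ + σ₀²·n·x̄)/(σ² + n·σ₀²) = (23.8144·16.06 + 73.7881·177.67)/983.0597 = 13492.390991/983.0597 = 13.7249.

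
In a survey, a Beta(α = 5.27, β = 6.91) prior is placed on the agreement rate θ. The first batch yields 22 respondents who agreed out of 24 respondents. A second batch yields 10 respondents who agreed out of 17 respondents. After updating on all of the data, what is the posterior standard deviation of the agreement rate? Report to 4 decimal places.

The Beta prior is conjugate to a Binomial/Bernoulli likelihood; the update adds successes to α and failures to β.
After batch 1: Beta(5.27+22, 6.91+2) = Beta(27.27, 8.91).
After batch 2: Beta(27.27+10, 8.91+7) = Beta(37.27, 15.91).
Var = αβ/((α+β)²(α+β+1)) = 37.27·15.91/(53.18²·54.18) = 0.00386985; SD = √0.00386985 = 0.0622.

0.0622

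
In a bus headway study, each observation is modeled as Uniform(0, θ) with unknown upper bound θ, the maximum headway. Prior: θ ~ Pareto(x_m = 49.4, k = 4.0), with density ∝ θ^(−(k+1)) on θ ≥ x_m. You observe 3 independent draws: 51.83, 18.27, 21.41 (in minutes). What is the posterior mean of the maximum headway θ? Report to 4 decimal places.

60.4683

A Pareto(scale x_m, shape k) prior on the upper bound θ of Uniform(0, θ) is conjugate: posterior is Pareto(max(x_m, max xᵢ), k + n).
Sample maximum = 51.83; prior scale x_m = 49.4 → posterior scale = max = 51.83.
Posterior shape = 4.0 + 3 = 7.0.
E[θ|data] = k·x_m/(k−1) = 7.0·51.83/6.0 = 60.4683.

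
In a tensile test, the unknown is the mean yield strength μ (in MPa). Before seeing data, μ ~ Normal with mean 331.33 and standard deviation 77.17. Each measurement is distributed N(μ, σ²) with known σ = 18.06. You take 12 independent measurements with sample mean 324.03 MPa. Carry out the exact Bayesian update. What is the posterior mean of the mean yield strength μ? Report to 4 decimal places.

For Normal data with known variance σ², a Normal(μ₀, σ₀²) prior on μ is conjugate. Posterior precision = 1/σ₀² + n/σ²; posterior mean is the precision-weighted average of μ₀ and x̄.
n·x̄ = 12·324.03 = 3888.36.
σ₀² = 77.17² = 5955.2089, σ² = 18.06² = 326.1636; σ² + n·σ₀² = 326.1636 + 12·5955.2089 = 71788.6704.
Posterior mean = (μ₀/σ₀² + n·x̄/σ²)/(1/σ₀² + n/σ²) = (σ²·μ₀ + σ₀²·n·x̄)/(σ² + n·σ₀²) = (326.1636·331.33 + 5955.2089·3888.36)/71788.6704 = 23264063.863992/71788.6704 = 324.0632.

324.0632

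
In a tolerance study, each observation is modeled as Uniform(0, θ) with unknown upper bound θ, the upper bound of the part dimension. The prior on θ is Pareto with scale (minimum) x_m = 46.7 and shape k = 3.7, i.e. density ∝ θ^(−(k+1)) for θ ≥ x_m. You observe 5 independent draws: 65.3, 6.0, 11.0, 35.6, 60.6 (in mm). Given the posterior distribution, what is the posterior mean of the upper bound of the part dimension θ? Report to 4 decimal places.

73.7805

A Pareto(scale x_m, shape k) prior on the upper bound θ of Uniform(0, θ) is conjugate: posterior is Pareto(max(x_m, max xᵢ), k + n).
Sample maximum = 65.3; prior scale x_m = 46.7 → posterior scale = max = 65.3.
Posterior shape = 3.7 + 5 = 8.7.
E[θ|data] = k·x_m/(k−1) = 8.7·65.3/7.7 = 73.7805.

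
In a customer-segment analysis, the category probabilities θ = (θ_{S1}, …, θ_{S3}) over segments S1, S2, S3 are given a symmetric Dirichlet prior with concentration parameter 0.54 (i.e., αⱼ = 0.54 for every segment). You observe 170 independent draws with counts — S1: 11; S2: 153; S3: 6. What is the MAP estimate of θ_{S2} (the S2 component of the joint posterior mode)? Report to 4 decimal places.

0.9046

The Dirichlet prior is conjugate to the Multinomial likelihood: each posterior αⱼ = prior αⱼ + observed count nⱼ.
Posterior concentration: (11.54, 153.54, 6.54), total = 171.62.
Joint mode component: (α_{S2}−1)/(Σα−K) = 152.54/168.62 = 0.9046.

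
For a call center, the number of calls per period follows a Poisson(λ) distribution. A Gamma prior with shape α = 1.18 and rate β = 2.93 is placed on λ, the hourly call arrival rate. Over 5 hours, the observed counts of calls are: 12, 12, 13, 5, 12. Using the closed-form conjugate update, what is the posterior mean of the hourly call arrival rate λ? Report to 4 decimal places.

With a Gamma(shape α, rate β) prior, the Poisson likelihood is conjugate: the posterior is Gamma(α + ΣXᵢ, β + n).
Sum of counts S = 54 over n = 5 hours.
Posterior: Gamma(α+S, β+n) = Gamma(1.18+54, 2.93+5) = Gamma(55.18, 7.93).
Posterior mean = α/β = 55.18/7.93 = 6.9584.

6.9584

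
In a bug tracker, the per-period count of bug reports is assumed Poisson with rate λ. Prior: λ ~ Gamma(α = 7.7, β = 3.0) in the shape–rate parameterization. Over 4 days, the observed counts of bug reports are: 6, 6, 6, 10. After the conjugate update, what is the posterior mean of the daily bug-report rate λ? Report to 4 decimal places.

5.1000

With a Gamma(shape α, rate β) prior, the Poisson likelihood is conjugate: the posterior is Gamma(α + ΣXᵢ, β + n).
Sum of counts S = 28 over n = 4 days.
Posterior: Gamma(α+S, β+n) = Gamma(7.7+28, 3.0+4) = Gamma(35.7, 7.0).
Posterior mean = α/β = 35.7/7.0 = 5.1000.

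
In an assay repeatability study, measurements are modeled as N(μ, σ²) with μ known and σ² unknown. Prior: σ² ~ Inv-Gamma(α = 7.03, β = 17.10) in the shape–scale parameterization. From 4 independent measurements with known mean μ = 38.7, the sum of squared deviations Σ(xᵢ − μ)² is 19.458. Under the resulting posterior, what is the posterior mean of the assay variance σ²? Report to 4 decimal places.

With known mean μ and an Inverse-Gamma(α, β) prior on σ², the Normal likelihood is conjugate: posterior is Inv-Gamma(α + n/2, β + Σ(xᵢ−μ)²/2).
Posterior: Inv-Gamma(7.03 + 4/2, 17.10 + 19.458/2) = Inv-Gamma(9.03, 26.8290).
E[σ²|data] = β/(α−1) = 26.8290/8.03 = 3.3411.

3.3411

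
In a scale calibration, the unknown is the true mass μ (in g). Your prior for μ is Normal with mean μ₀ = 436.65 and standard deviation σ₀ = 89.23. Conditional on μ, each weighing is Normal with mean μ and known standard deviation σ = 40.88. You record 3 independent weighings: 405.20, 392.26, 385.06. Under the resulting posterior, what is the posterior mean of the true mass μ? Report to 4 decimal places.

For Normal data with known variance σ², a Normal(μ₀, σ₀²) prior on μ is conjugate. Posterior precision = 1/σ₀² + n/σ²; posterior mean is the precision-weighted average of μ₀ and x̄.
Σxᵢ = 405.20 + 392.26 + 385.06 = 1182.52, so n·x̄ = 1182.52.
σ₀² = 89.23² = 7961.9929, σ² = 40.88² = 1671.1744; σ² + n·σ₀² = 1671.1744 + 3·7961.9929 = 25557.1531.
Posterior mean = (μ₀/σ₀² + n·x̄/σ²)/(1/σ₀² + n/σ²) = (σ²·μ₀ + σ₀²·n·x̄)/(σ² + n·σ₀²) = (1671.1744·436.65 + 7961.9929·1182.52)/25557.1531 = 10144934.145868/25557.1531 = 396.9509.

396.9509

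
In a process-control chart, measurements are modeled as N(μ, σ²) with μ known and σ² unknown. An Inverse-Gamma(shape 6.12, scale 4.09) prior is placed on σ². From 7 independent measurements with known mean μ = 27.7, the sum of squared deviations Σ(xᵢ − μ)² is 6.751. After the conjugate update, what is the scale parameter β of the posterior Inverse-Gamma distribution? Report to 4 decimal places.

With known mean μ and an Inverse-Gamma(α, β) prior on σ², the Normal likelihood is conjugate: posterior is Inv-Gamma(α + n/2, β + Σ(xᵢ−μ)²/2).
Posterior: Inv-Gamma(6.12 + 7/2, 4.09 + 6.751/2) = Inv-Gamma(9.62, 7.4655).
Posterior β = 7.4655.

7.4655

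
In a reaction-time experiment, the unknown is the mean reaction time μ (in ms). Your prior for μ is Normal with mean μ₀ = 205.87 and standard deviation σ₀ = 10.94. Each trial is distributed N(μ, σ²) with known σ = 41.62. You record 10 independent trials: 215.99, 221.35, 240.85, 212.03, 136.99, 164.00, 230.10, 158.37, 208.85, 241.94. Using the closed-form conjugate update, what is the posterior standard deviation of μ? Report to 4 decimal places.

For Normal data with known variance σ², a Normal(μ₀, σ₀²) prior on μ is conjugate. Posterior precision = 1/σ₀² + n/σ²; posterior mean is the precision-weighted average of μ₀ and x̄.
σ₀² = 10.94² = 119.6836, σ² = 41.62² = 1732.2244; σ² + n·σ₀² = 1732.2244 + 10·119.6836 = 2929.0604.
Posterior precision = 1/σ₀² + n/σ² = 1/119.6836 + 10/1732.2244 = (σ² + n·σ₀²)/(σ₀²σ²) = 2929.0604/(119.6836·1732.2244); posterior variance σₙ² = σ₀²σ²/(σ² + n·σ₀²) = 119.6836·1732.2244/2929.0604 = 70.779985.
Posterior SD = √σₙ² = √(119.6836·1732.2244/2929.0604) = 8.4131.

8.4131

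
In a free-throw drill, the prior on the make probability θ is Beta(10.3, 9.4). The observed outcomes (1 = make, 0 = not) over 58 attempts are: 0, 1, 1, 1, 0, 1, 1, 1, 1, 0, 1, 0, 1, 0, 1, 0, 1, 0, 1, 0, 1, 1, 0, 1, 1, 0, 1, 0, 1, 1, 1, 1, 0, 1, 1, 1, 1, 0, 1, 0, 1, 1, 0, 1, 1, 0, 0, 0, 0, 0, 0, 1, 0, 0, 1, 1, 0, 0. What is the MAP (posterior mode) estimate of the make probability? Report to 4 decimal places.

The Beta prior is conjugate to a Binomial/Bernoulli likelihood; the update adds successes to α and failures to β.
Posterior: Beta(α+k, β+n−k) = Beta(10.3+33, 9.4+25) = Beta(43.3, 34.4).
Mode of Beta(a,b) for a,b>1 is (a−1)/(a+b−2) = 42.3/75.7 = 0.5588.

0.5588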